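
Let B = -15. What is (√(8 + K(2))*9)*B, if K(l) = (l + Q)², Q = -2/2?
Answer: -405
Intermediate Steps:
Q = -1 (Q = -2*½ = -1)
K(l) = (-1 + l)² (K(l) = (l - 1)² = (-1 + l)²)
(√(8 + K(2))*9)*B = (√(8 + (-1 + 2)²)*9)*(-15) = (√(8 + 1²)*9)*(-15) = (√(8 + 1)*9)*(-15) = (√9*9)*(-15) = (3*9)*(-15) = 27*(-15) = -405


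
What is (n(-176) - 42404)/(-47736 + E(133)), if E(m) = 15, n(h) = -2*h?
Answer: 42052/47721 ≈ 0.88121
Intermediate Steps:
(n(-176) - 42404)/(-47736 + E(133)) = (-2*(-176) - 42404)/(-47736 + 15) = (352 - 42404)/(-47721) = -42052*(-1/47721) = 42052/47721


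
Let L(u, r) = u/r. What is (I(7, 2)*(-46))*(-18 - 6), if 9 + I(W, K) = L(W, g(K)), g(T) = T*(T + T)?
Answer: -8970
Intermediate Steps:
g(T) = 2*T² (g(T) = T*(2*T) = 2*T²)
I(W, K) = -9 + W/(2*K²) (I(W, K) = -9 + W/((2*K²)) = -9 + W*(1/(2*K²)) = -9 + W/(2*K²))
(I(7, 2)*(-46))*(-18 - 6) = ((-9 + (½)*7/2²)*(-46))*(-18 - 6) = ((-9 + (½)*7*(¼))*(-46))*(-24) = ((-9 + 7/8)*(-46))*(-24) = -65/8*(-46)*(-24) = (1495/4)*(-24) = -8970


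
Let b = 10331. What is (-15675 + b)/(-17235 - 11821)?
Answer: 167/908 ≈ 0.18392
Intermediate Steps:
(-15675 + b)/(-17235 - 11821) = (-15675 + 10331)/(-17235 - 11821) = -5344/(-29056) = -5344*(-1/29056) = 167/908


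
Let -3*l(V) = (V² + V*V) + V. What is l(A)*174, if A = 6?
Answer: -4524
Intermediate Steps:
l(V) = -2*V²/3 - V/3 (l(V) = -((V² + V*V) + V)/3 = -((V² + V²) + V)/3 = -(2*V² + V)/3 = -(V + 2*V²)/3 = -2*V²/3 - V/3)
l(A)*174 = -⅓*6*(1 + 2*6)*174 = -⅓*6*(1 + 12)*174 = -⅓*6*13*174 = -26*174 = -4524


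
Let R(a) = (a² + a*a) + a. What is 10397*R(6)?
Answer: 810966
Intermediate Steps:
R(a) = a + 2*a² (R(a) = (a² + a²) + a = 2*a² + a = a + 2*a²)
10397*R(6) = 10397*(6*(1 + 2*6)) = 10397*(6*(1 + 12)) = 10397*(6*13) = 10397*78 = 810966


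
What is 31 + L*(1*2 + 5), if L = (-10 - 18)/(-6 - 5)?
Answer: 537/11 ≈ 48.818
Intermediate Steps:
L = 28/11 (L = -28/(-11) = -28*(-1/11) = 28/11 ≈ 2.5455)
31 + L*(1*2 + 5) = 31 + 28*(1*2 + 5)/11 = 31 + 28*(2 + 5)/11 = 31 + (28/11)*7 = 31 + 196/11 = 537/11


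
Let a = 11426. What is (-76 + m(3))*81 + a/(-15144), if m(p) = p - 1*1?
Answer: -45392281/7572 ≈ -5994.8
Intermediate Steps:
m(p) = -1 + p (m(p) = p - 1 = -1 + p)
(-76 + m(3))*81 + a/(-15144) = (-76 + (-1 + 3))*81 + 11426/(-15144) = (-76 + 2)*81 + 11426*(-1/15144) = -74*81 - 5713/7572 = -5994 - 5713/7572 = -45392281/7572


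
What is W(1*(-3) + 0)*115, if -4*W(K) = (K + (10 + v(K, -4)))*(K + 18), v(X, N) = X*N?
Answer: -32775/4 ≈ -8193.8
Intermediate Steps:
v(X, N) = N*X
W(K) = -(10 - 3*K)*(18 + K)/4 (W(K) = -(K + (10 - 4*K))*(K + 18)/4 = -(10 - 3*K)*(18 + K)/4)
W(1*(-3) + 0)*115 = (-45 + 11*(1*(-3) + 0) + 3*(1*(-3) + 0)²/4)*115 = (-45 + 11*(-3 + 0) + 3*(-3 + 0)²/4)*115 = (-45 + 11*(-3) + (¾)*(-3)²)*115 = (-45 - 33 + (¾)*9)*115 = (-45 - 33 + 27/4)*115 = -285/4*115 = -32775/4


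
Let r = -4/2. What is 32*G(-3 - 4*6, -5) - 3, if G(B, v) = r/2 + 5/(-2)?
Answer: -115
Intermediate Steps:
r = -2 (r = -4*½ = -2)
G(B, v) = -7/2 (G(B, v) = -2/2 + 5/(-2) = -2*½ + 5*(-½) = -1 - 5/2 = -7/2)
32*G(-3 - 4*6, -5) - 3 = 32*(-7/2) - 3 = -112 - 3 = -115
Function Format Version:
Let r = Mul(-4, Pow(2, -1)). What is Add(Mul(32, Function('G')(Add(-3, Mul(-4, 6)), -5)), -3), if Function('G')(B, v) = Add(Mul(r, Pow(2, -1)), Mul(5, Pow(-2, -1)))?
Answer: -115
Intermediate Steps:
r = -2 (r = Mul(-4, Rational(1, 2)) = -2)
Function('G')(B, v) = Rational(-7, 2) (Function('G')(B, v) = Add(Mul(-2, Pow(2, -1)), Mul(5, Pow(-2, -1))) = Add(Mul(-2, Rational(1, 2)), Mul(5, Rational(-1, 2))) = Add(-1, Rational(-5, 2)) = Rational(-7, 2))
Add(Mul(32, Function('G')(Add(-3, Mul(-4, 6)), -5)), -3) = Add(Mul(32, Rational(-7, 2)), -3) = Add(-112, -3) = -115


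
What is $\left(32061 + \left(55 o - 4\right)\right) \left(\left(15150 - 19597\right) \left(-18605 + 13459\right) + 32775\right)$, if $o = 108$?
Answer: $870778654889$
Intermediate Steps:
$\left(32061 + \left(55 o - 4\right)\right) \left(\left(15150 - 19597\right) \left(-18605 + 13459\right) + 32775\right) = \left(32061 + \left(55 \cdot 108 - 4\right)\right) \left(\left(15150 - 19597\right) \left(-18605 + 13459\right) + 32775\right) = \left(32061 + \left(5940 - 4\right)\right) \left(\left(-4447\right) \left(-5146\right) + 32775\right) = \left(32061 + 5936\right) \left(22884262 + 32775\right) = 37997 \cdot 22917037 = 870778654889$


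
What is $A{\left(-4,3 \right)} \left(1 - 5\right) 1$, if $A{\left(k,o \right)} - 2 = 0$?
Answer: $-8$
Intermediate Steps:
$A{\left(k,o \right)} = 2$ ($A{\left(k,o \right)} = 2 + 0 = 2$)
$A{\left(-4,3 \right)} \left(1 - 5\right) 1 = 2 \left(1 - 5\right) 1 = 2 \left(-4\right) 1 = \left(-8\right) 1 = -8$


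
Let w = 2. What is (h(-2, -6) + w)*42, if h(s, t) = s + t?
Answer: -252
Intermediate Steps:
(h(-2, -6) + w)*42 = ((-2 - 6) + 2)*42 = (-8 + 2)*42 = -6*42 = -252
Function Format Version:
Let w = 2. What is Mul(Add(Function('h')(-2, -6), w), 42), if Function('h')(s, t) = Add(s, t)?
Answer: -252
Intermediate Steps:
Mul(Add(Function('h')(-2, -6), w), 42) = Mul(Add(Add(-2, -6), 2), 42) = Mul(Add(-8, 2), 42) = Mul(-6, 42) = -252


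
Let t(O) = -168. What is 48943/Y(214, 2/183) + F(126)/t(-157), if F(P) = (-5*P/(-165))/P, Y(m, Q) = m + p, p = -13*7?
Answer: 90446623/227304 ≈ 397.91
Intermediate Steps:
p = -91
Y(m, Q) = -91 + m (Y(m, Q) = m - 91 = -91 + m)
F(P) = 1/33 (F(P) = (-5*P*(-1/165))/P = (P/33)/P = 1/33)
48943/Y(214, 2/183) + F(126)/t(-157) = 48943/(-91 + 214) + (1/33)/(-168) = 48943/123 + (1/33)*(-1/168) = 48943*(1/123) - 1/5544 = 48943/123 - 1/5544 = 90446623/227304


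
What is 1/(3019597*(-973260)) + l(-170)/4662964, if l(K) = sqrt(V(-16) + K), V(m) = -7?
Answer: -1/2938852976220 + I*sqrt(177)/4662964 ≈ -3.4027e-13 + 2.8532e-6*I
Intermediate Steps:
l(K) = sqrt(-7 + K)
1/(3019597*(-973260)) + l(-170)/4662964 = 1/(3019597*(-973260)) + sqrt(-7 - 170)/4662964 = (1/3019597)*(-1/973260) + sqrt(-177)*(1/4662964) = -1/2938852976220 + (I*sqrt(177))*(1/4662964) = -1/2938852976220 + I*sqrt(177)/4662964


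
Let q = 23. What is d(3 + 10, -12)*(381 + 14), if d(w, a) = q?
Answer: 9085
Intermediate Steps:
d(w, a) = 23
d(3 + 10, -12)*(381 + 14) = 23*(381 + 14) = 23*395 = 9085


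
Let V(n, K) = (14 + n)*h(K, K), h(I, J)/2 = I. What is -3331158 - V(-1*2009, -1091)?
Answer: -7684248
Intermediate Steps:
h(I, J) = 2*I
V(n, K) = 2*K*(14 + n) (V(n, K) = (14 + n)*(2*K) = 2*K*(14 + n))
-3331158 - V(-1*2009, -1091) = -3331158 - 2*(-1091)*(14 - 1*2009) = -3331158 - 2*(-1091)*(14 - 2009) = -3331158 - 2*(-1091)*(-1995) = -3331158 - 1*4353090 = -3331158 - 4353090 = -7684248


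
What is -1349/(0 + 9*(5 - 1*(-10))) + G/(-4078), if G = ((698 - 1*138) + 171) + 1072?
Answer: -5744627/550530 ≈ -10.435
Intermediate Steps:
G = 1803 (G = ((698 - 138) + 171) + 1072 = (560 + 171) + 1072 = 731 + 1072 = 1803)
-1349/(0 + 9*(5 - 1*(-10))) + G/(-4078) = -1349/(0 + 9*(5 - 1*(-10))) + 1803/(-4078) = -1349/(0 + 9*(5 + 10)) + 1803*(-1/4078) = -1349/(0 + 9*15) - 1803/4078 = -1349/(0 + 135) - 1803/4078 = -1349/135 - 1803/4078 = -5744627/550530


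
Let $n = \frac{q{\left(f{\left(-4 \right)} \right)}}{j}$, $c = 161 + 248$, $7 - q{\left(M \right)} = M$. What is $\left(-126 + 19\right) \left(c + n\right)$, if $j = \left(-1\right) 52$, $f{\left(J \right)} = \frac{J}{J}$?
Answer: $- \frac{1137517}{26} \approx -43751.0$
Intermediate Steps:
$f{\left(J \right)} = 1$
$j = -52$
$q{\left(M \right)} = 7 - M$
$c = 409$
$n = - \frac{3}{26}$ ($n = \frac{7 - 1}{-52} = \left(7 - 1\right) \left(- \frac{1}{52}\right) = 6 \left(- \frac{1}{52}\right) = - \frac{3}{26} \approx -0.11538$)
$\left(-126 + 19\right) \left(c + n\right) = \left(-126 + 19\right) \left(409 - \frac{3}{26}\right) = \left(-107\right) \frac{10631}{26} = - \frac{1137517}{26}$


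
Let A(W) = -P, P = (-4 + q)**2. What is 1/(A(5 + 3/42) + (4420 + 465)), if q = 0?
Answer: 1/4869 ≈ 0.00020538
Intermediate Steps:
P = 16 (P = (-4 + 0)**2 = (-4)**2 = 16)
A(W) = -16 (A(W) = -1*16 = -16)
1/(A(5 + 3/42) + (4420 + 465)) = 1/(-16 + (4420 + 465)) = 1/(-16 + 4885) = 1/4869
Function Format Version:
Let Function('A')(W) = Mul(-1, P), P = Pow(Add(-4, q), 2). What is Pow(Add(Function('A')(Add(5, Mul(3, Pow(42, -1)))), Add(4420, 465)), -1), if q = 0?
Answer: Rational(1, 4869) ≈ 0.00020538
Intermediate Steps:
P = 16 (P = Pow(Add(-4, 0), 2) = Pow(-4, 2) = 16)
Function('A')(W) = -16 (Function('A')(W) = Mul(-1, 16) = -16)
Pow(Add(Function('A')(Add(5, Mul(3, Pow(42, -1)))), Add(4420, 465)), -1) = Pow(Add(-16, Add(4420, 465)), -1) = Pow(Add(-16, 4885), -1) = Pow(4869, -1) = Rational(1, 4869)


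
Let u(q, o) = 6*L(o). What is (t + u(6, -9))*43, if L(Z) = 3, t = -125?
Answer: -4601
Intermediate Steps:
u(q, o) = 18 (u(q, o) = 6*3 = 18)
(t + u(6, -9))*43 = (-125 + 18)*43 = -107*43 = -4601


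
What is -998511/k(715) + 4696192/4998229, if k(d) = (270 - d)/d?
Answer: 713682907054805/444842381 ≈ 1.6044e+6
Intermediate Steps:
k(d) = (270 - d)/d
-998511/k(715) + 4696192/4998229 = -998511*715/(270 - 1*715) + 4696192/4998229 = -998511*715/(270 - 715) + 4696192*(1/4998229) = -998511/((1/715)*(-445)) + 4696192/4998229 = -998511/(-89/143) + 4696192/4998229 = -998511*(-143/89) + 4696192/4998229 = 142787073/89 + 4696192/4998229 = 713682907054805/444842381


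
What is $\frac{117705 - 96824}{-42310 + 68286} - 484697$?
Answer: $- \frac{12590468391}{25976} \approx -4.847 \cdot 10^{5}$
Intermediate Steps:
$\frac{117705 - 96824}{-42310 + 68286} - 484697 = \frac{20881}{25976} - 484697 = - \frac{12590468391}{25976}$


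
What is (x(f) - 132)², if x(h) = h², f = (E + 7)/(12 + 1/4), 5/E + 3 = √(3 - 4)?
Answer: 2043711440/117649 + 55695552*I/5764801 ≈ 17371.0 + 9.6613*I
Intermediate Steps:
E = (-3 - I)/2 (E = 5/(-3 + √(3 - 4)) = 5/(-3 + √(-1)) = 5/(-3 + I) = 5*((-3 - I)/10) = (-3 - I)/2 ≈ -1.5 - 0.5*I)
f = 22/49 - 2*I/49 (f = ((-3/2 - I/2) + 7)/(12 + 1/4) = (11/2 - I/2)/(12 + ¼) = (11/2 - I/2)/(49/4) = (11/2 - I/2)*(4/49) = 22/49 - 2*I/49 ≈ 0.44898 - 0.040816*I)
(x(f) - 132)² = ((22/49 - 2*I/49)² - 132)² = (-132 + (22/49 - 2*I/49)²)²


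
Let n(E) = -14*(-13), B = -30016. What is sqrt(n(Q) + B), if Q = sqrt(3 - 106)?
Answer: I*sqrt(29834) ≈ 172.73*I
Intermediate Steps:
Q = I*sqrt(103) (Q = sqrt(-103) = I*sqrt(103) ≈ 10.149*I)
n(E) = 182
sqrt(n(Q) + B) = sqrt(182 - 30016) = sqrt(-29834) = I*sqrt(29834)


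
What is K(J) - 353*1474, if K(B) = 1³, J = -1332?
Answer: -520321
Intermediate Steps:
K(B) = 1
K(J) - 353*1474 = 1 - 353*1474 = 1 - 520322 = -520321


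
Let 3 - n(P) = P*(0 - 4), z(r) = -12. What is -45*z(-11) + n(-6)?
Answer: 519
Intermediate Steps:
n(P) = 3 + 4*P (n(P) = 3 - P*(0 - 4) = 3 - P*(-4) = 3 - (-4)*P = 3 + 4*P)
-45*z(-11) + n(-6) = -45*(-12) + (3 + 4*(-6)) = 540 + (3 - 24) = 540 - 21 = 519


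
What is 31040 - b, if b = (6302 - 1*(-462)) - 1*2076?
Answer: 26352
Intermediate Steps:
b = 4688 (b = (6302 + 462) - 2076 = 6764 - 2076 = 4688)
31040 - b = 31040 - 1*4688 = 31040 - 4688 = 26352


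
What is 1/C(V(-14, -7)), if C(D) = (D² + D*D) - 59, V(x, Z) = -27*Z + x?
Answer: 1/61191 ≈ 1.6342e-5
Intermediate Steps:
V(x, Z) = x - 27*Z
C(D) = -59 + 2*D² (C(D) = (D² + D²) - 59 = 2*D² - 59 = -59 + 2*D²)
1/C(V(-14, -7)) = 1/(-59 + 2*(-14 - 27*(-7))²) = 1/(-59 + 2*(-14 + 189)²) = 1/(-59 + 2*175²) = 1/(-59 + 2*30625) = 1/(-59 + 61250) = 1/61191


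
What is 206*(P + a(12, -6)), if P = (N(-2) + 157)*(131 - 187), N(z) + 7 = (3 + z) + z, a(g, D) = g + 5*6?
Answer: -1710212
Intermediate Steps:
a(g, D) = 30 + g (a(g, D) = g + 30 = 30 + g)
N(z) = -4 + 2*z (N(z) = -7 + ((3 + z) + z) = -7 + (3 + 2*z) = -4 + 2*z)
P = -8344 (P = ((-4 + 2*(-2)) + 157)*(131 - 187) = ((-4 - 4) + 157)*(-56) = (-8 + 157)*(-56) = 149*(-56) = -8344)
206*(P + a(12, -6)) = 206*(-8344 + (30 + 12)) = 206*(-8344 + 42) = 206*(-8302) = -1710212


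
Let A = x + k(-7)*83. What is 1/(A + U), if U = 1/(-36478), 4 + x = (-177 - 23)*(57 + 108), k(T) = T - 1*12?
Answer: -36478/1261445719 ≈ -2.8918e-5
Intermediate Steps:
k(T) = -12 + T (k(T) = T - 12 = -12 + T)
x = -33004 (x = -4 + (-177 - 23)*(57 + 108) = -4 - 200*165 = -4 - 33000 = -33004)
A = -34581 (A = -33004 + (-12 - 7)*83 = -33004 - 19*83 = -33004 - 1577 = -34581)
U = -1/36478 ≈ -2.7414e-5
1/(A + U) = 1/(-34581 - 1/36478) = 1/(-1261445719/36478) = -36478/1261445719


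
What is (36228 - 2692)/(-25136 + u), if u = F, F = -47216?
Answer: -1048/2261 ≈ -0.46351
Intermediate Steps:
u = -47216
(36228 - 2692)/(-25136 + u) = (36228 - 2692)/(-25136 - 47216) = 33536/(-72352) = 33536*(-1/72352) = -1048/2261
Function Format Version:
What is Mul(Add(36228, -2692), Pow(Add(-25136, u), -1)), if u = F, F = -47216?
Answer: Rational(-1048, 2261) ≈ -0.46351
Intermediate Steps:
u = -47216
Mul(Add(36228, -2692), Pow(Add(-25136, u), -1)) = Mul(Add(36228, -2692), Pow(Add(-25136, -47216), -1)) = Mul(33536, Pow(-72352, -1)) = Mul(33536, Rational(-1, 72352)) = Rational(-1048, 2261)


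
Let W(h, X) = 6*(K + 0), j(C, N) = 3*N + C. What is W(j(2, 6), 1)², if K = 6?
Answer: 1296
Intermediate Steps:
j(C, N) = C + 3*N
W(h, X) = 36 (W(h, X) = 6*(6 + 0) = 6*6 = 36)
W(j(2, 6), 1)² = 36² = 1296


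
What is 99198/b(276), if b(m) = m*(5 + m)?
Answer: 16533/12926 ≈ 1.2790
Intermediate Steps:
99198/b(276) = 99198/((276*(5 + 276))) = 99198/((276*281)) = 99198/77556 = 99198*(1/77556) = 16533/12926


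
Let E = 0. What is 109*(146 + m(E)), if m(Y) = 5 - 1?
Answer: 16350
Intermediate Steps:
m(Y) = 4
109*(146 + m(E)) = 109*(146 + 4) = 109*150 = 16350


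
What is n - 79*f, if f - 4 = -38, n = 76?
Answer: 2762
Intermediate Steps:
f = -34 (f = 4 - 38 = -34)
n - 79*f = 76 - 79*(-34) = 76 + 2686 = 2762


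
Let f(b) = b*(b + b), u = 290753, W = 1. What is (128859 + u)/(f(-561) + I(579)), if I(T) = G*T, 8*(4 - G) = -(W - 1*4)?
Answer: 3356896/5052327 ≈ 0.66443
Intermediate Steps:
G = 29/8 (G = 4 - (-1)*(1 - 1*4)/8 = 4 - (-1)*(1 - 4)/8 = 4 - (-1)*(-3)/8 = 4 - 1/8*3 = 4 - 3/8 = 29/8 ≈ 3.6250)
I(T) = 29*T/8
f(b) = 2*b**2 (f(b) = b*(2*b) = 2*b**2)
(128859 + u)/(f(-561) + I(579)) = (128859 + 290753)/(2*(-561)**2 + (29/8)*579) = 419612/(2*314721 + 16791/8) = 419612/(629442 + 16791/8) = 419612/(5052327/8) = 419612*(8/5052327) = 3356896/5052327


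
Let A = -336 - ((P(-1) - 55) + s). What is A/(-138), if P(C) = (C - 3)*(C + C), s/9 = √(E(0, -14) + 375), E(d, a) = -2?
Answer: 289/138 + 3*√373/46 ≈ 3.3538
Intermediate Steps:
s = 9*√373 (s = 9*√(-2 + 375) = 9*√373 ≈ 173.82)
P(C) = 2*C*(-3 + C) (P(C) = (-3 + C)*(2*C) = 2*C*(-3 + C))
A = -289 - 9*√373 (A = -336 - ((2*(-1)*(-3 - 1) - 55) + 9*√373) = -336 - ((2*(-1)*(-4) - 55) + 9*√373) = -336 - ((8 - 55) + 9*√373) = -336 - (-47 + 9*√373) = -336 + (47 - 9*√373) = -289 - 9*√373 ≈ -462.82)
A/(-138) = (-289 - 9*√373)/(-138) = -(-289 - 9*√373)/138 = 289/138 + 3*√373/46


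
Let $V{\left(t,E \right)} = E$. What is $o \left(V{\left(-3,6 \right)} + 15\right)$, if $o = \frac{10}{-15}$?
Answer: $-14$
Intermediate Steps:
$o = - \frac{2}{3}$ ($o = 10 \left(- \frac{1}{15}\right) = - \frac{2}{3} \approx -0.66667$)
$o \left(V{\left(-3,6 \right)} + 15\right) = - \frac{2 \left(6 + 15\right)}{3} = \left(- \frac{2}{3}\right) 21 = -14$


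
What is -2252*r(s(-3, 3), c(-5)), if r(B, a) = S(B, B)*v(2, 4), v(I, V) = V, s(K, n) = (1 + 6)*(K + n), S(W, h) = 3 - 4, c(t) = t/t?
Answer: 9008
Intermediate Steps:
c(t) = 1
S(W, h) = -1
s(K, n) = 7*K + 7*n (s(K, n) = 7*(K + n) = 7*K + 7*n)
r(B, a) = -4 (r(B, a) = -1*4 = -4)
-2252*r(s(-3, 3), c(-5)) = -2252*(-4) = 9008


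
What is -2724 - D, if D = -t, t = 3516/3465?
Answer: -3145048/1155 ≈ -2723.0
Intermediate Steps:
t = 1172/1155 (t = 3516*(1/3465) = 1172/1155 ≈ 1.0147)
D = -1172/1155 (D = -1*1172/1155 = -1172/1155 ≈ -1.0147)
-2724 - D = -2724 - 1*(-1172/1155) = -2724 + 1172/1155 = -3145048/1155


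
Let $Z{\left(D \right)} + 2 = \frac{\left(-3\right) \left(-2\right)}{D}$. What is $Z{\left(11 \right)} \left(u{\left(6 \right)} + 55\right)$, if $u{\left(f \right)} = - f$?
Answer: $- \frac{784}{11} \approx -71.273$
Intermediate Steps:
$Z{\left(D \right)} = -2 + \frac{6}{D}$ ($Z{\left(D \right)} = -2 + \frac{\left(-3\right) \left(-2\right)}{D} = -2 + \frac{6}{D}$)
$Z{\left(11 \right)} \left(u{\left(6 \right)} + 55\right) = \left(-2 + \frac{6}{11}\right) \left(\left(-1\right) 6 + 55\right) = \left(-2 + 6 \cdot \frac{1}{11}\right) \left(-6 + 55\right) = \left(-2 + \frac{6}{11}\right) 49 = \left(- \frac{16}{11}\right) 49 = - \frac{784}{11}$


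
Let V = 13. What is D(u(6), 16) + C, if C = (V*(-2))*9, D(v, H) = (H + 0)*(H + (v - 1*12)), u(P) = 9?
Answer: -26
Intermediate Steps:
D(v, H) = H*(-12 + H + v) (D(v, H) = H*(H + (v - 12)) = H*(H + (-12 + v)) = H*(-12 + H + v))
C = -234 (C = (13*(-2))*9 = -26*9 = -234)
D(u(6), 16) + C = 16*(-12 + 16 + 9) - 234 = 16*13 - 234 = 208 - 234 = -26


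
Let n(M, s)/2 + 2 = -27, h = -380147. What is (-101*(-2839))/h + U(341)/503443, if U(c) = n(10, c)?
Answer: -144378790903/191382346121 ≈ -0.75440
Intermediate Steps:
n(M, s) = -58 (n(M, s) = -4 + 2*(-27) = -4 - 54 = -58)
U(c) = -58
(-101*(-2839))/h + U(341)/503443 = -101*(-2839)/(-380147) - 58/503443 = 286739*(-1/380147) - 58*1/503443 = -286739/380147 - 58/503443 = -144378790903/191382346121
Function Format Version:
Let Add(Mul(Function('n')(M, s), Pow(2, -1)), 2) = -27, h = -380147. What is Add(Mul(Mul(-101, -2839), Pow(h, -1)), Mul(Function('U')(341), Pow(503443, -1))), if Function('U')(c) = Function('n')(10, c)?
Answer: Rational(-144378790903, 191382346121) ≈ -0.75440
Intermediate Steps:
Function('n')(M, s) = -58 (Function('n')(M, s) = Add(-4, Mul(2, -27)) = Add(-4, -54) = -58)
Function('U')(c) = -58
Add(Mul(Mul(-101, -2839), Pow(h, -1)), Mul(Function('U')(341), Pow(503443, -1))) = Add(Mul(Mul(-101, -2839), Pow(-380147, -1)), Mul(-58, Pow(503443, -1))) = Add(Mul(286739, Rational(-1, 380147)), Mul(-58, Rational(1, 503443))) = Add(Rational(-286739, 380147), Rational(-58, 503443)) = Rational(-144378790903, 191382346121)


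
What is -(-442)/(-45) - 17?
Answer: -1207/45 ≈ -26.822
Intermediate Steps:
-(-442)/(-45) - 17 = -(-442)*(-1)/45 - 17 = -34*13/45 - 17 = -442/45 - 17 = -1207/45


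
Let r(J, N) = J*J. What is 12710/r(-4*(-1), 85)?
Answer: 6355/8 ≈ 794.38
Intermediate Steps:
r(J, N) = J**2
12710/r(-4*(-1), 85) = 12710/((-4*(-1))**2) = 12710/(4**2) = 12710/16 = 12710*(1/16) = 6355/8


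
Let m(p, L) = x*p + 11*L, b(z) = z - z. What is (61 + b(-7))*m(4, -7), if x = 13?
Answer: -1525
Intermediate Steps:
b(z) = 0
m(p, L) = 11*L + 13*p (m(p, L) = 13*p + 11*L = 11*L + 13*p)
(61 + b(-7))*m(4, -7) = (61 + 0)*(11*(-7) + 13*4) = 61*(-77 + 52) = 61*(-25) = -1525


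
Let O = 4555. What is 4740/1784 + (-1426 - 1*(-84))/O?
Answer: 4799143/2031530 ≈ 2.3623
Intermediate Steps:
4740/1784 + (-1426 - 1*(-84))/O = 4740/1784 + (-1426 - 1*(-84))/4555 = 4740*(1/1784) + (-1426 + 84)*(1/4555) = 1185/446 - 1342*1/4555 = 1185/446 - 1342/4555 = 4799143/2031530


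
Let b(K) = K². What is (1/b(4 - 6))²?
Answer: 1/16 ≈ 0.062500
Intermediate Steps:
(1/b(4 - 6))² = (1/((4 - 6)²))² = (1/((-2)²))² = (1/4)² = (¼)² = 1/16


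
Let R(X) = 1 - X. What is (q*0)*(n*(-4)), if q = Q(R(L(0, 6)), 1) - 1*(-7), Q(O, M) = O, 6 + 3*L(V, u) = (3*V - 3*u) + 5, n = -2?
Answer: 0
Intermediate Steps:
L(V, u) = -⅓ + V - u (L(V, u) = -2 + ((3*V - 3*u) + 5)/3 = -2 + ((-3*u + 3*V) + 5)/3 = -2 + (5 - 3*u + 3*V)/3 = -2 + (5/3 + V - u) = -⅓ + V - u)
q = 43/3 (q = (1 - (-⅓ + 0 - 1*6)) - 1*(-7) = (1 - (-⅓ + 0 - 6)) + 7 = (1 - 1*(-19/3)) + 7 = (1 + 19/3) + 7 = 22/3 + 7 = 43/3 ≈ 14.333)
(q*0)*(n*(-4)) = ((43/3)*0)*(-2*(-4)) = 0*8 = 0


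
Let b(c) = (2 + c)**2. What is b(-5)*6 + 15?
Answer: 69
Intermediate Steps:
b(-5)*6 + 15 = (2 - 5)**2*6 + 15 = (-3)**2*6 + 15 = 9*6 + 15 = 54 + 15 = 69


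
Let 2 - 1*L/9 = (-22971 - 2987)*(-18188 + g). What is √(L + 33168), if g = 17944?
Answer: I*√56970582 ≈ 7547.9*I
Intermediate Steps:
L = -57003750 (L = 18 - 9*(-22971 - 2987)*(-18188 + 17944) = 18 - (-233622)*(-244) = 18 - 9*6333752 = 18 - 57003768 = -57003750)
√(L + 33168) = √(-57003750 + 33168) = √(-56970582) = I*√56970582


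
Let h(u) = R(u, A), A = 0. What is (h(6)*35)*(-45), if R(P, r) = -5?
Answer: 7875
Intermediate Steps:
h(u) = -5
(h(6)*35)*(-45) = -5*35*(-45) = -175*(-45) = 7875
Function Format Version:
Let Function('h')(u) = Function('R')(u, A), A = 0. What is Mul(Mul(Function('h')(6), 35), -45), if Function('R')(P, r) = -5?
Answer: 7875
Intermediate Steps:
Function('h')(u) = -5
Mul(Mul(Function('h')(6), 35), -45) = Mul(Mul(-5, 35), -45) = Mul(-175, -45) = 7875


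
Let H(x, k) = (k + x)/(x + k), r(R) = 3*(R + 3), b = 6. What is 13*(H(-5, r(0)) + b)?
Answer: 91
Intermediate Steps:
r(R) = 9 + 3*R (r(R) = 3*(3 + R) = 9 + 3*R)
H(x, k) = 1 (H(x, k) = (k + x)/(k + x) = 1)
13*(H(-5, r(0)) + b) = 13*(1 + 6) = 13*7 = 91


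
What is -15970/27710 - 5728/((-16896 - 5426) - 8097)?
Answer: -32706855/84291049 ≈ -0.38802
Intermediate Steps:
-15970/27710 - 5728/((-16896 - 5426) - 8097) = -15970*1/27710 - 5728/(-22322 - 8097) = -1597/2771 - 5728/(-30419) = -1597/2771 - 5728*(-1/30419) = -1597/2771 + 5728/30419 = -32706855/84291049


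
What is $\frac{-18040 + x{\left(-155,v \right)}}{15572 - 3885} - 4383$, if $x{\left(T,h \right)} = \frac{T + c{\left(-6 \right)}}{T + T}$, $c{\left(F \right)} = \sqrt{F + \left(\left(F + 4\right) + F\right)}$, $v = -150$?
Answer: $- \frac{102484321}{23374} - \frac{i \sqrt{14}}{3622970} \approx -4384.5 - 1.0328 \cdot 10^{-6} i$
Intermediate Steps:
$c{\left(F \right)} = \sqrt{4 + 3 F}$ ($c{\left(F \right)} = \sqrt{F + \left(\left(4 + F\right) + F\right)} = \sqrt{F + \left(4 + 2 F\right)} = \sqrt{4 + 3 F}$)
$x{\left(T,h \right)} = \frac{T + i \sqrt{14}}{2 T}$ ($x{\left(T,h \right)} = \frac{T + \sqrt{4 + 3 \left(-6\right)}}{T + T} = \frac{T + \sqrt{4 - 18}}{2 T} = \left(T + \sqrt{-14}\right) \frac{1}{2 T} = \left(T + i \sqrt{14}\right) \frac{1}{2 T} = \frac{T + i \sqrt{14}}{2 T}$)
$\frac{-18040 + x{\left(-155,v \right)}}{15572 - 3885} - 4383 = \frac{-18040 + \frac{-155 + i \sqrt{14}}{2 \left(-155\right)}}{15572 - 3885} - 4383 = \frac{-18040 + \frac{1}{2} \left(- \frac{1}{155}\right) \left(-155 + i \sqrt{14}\right)}{11687} - 4383 = \left(-18040 + \left(\frac{1}{2} - \frac{i \sqrt{14}}{310}\right)\right) \frac{1}{11687} - 4383 = \left(- \frac{36079}{2} - \frac{i \sqrt{14}}{310}\right) \frac{1}{11687} - 4383 = \left(- \frac{36079}{23374} - \frac{i \sqrt{14}}{3622970}\right) - 4383 = - \frac{102484321}{23374} - \frac{i \sqrt{14}}{3622970}$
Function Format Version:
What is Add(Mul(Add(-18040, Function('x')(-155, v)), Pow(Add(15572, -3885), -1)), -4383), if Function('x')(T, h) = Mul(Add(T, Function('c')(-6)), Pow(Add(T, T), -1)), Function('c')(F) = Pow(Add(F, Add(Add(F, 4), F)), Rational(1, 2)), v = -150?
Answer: Add(Rational(-102484321, 23374), Mul(Rational(-1, 3622970), I, Pow(14, Rational(1, 2)))) ≈ Add(-4384.5, Mul(-1.0328e-6, I))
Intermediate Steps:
Function('c')(F) = Pow(Add(4, Mul(3, F)), Rational(1, 2)) (Function('c')(F) = Pow(Add(F, Add(Add(4, F), F)), Rational(1, 2)) = Pow(Add(F, Add(4, Mul(2, F))), Rational(1, 2)) = Pow(Add(4, Mul(3, F)), Rational(1, 2)))
Function('x')(T, h) = Mul(Rational(1, 2), Pow(T, -1), Add(T, Mul(I, Pow(14, Rational(1, 2))))) (Function('x')(T, h) = Mul(Add(T, Pow(Add(4, Mul(3, -6)), Rational(1, 2))), Pow(Add(T, T), -1)) = Mul(Add(T, Pow(Add(4, -18), Rational(1, 2))), Pow(Mul(2, T), -1)) = Mul(Add(T, Pow(-14, Rational(1, 2))), Mul(Rational(1, 2), Pow(T, -1))) = Mul(Add(T, Mul(I, Pow(14, Rational(1, 2)))), Mul(Rational(1, 2), Pow(T, -1))) = Mul(Rational(1, 2), Pow(T, -1), Add(T, Mul(I, Pow(14, Rational(1, 2))))))
Add(Mul(Add(-18040, Function('x')(-155, v)), Pow(Add(15572, -3885), -1)), -4383) = Add(Mul(Add(-18040, Mul(Rational(1, 2), Pow(-155, -1), Add(-155, Mul(I, Pow(14, Rational(1, 2)))))), Pow(Add(15572, -3885), -1)), -4383) = Add(Mul(Add(-18040, Mul(Rational(1, 2), Rational(-1, 155), Add(-155, Mul(I, Pow(14, Rational(1, 2)))))), Pow(11687, -1)), -4383) = Add(Mul(Add(-18040, Add(Rational(1, 2), Mul(Rational(-1, 310), I, Pow(14, Rational(1, 2))))), Rational(1, 11687)), -4383) = Add(Mul(Add(Rational(-36079, 2), Mul(Rational(-1, 310), I, Pow(14, Rational(1, 2)))), Rational(1, 11687)), -4383) = Add(Add(Rational(-36079, 23374), Mul(Rational(-1, 3622970), I, Pow(14, Rational(1, 2)))), -4383) = Add(Rational(-102484321, 23374), Mul(Rational(-1, 3622970), I, Pow(14, Rational(1, 2))))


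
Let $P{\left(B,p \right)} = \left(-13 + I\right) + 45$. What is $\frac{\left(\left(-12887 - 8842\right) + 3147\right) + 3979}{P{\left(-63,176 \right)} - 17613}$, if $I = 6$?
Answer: $\frac{14603}{17575} \approx 0.8309$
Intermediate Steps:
$P{\left(B,p \right)} = 38$ ($P{\left(B,p \right)} = \left(-13 + 6\right) + 45 = -7 + 45 = 38$)
$\frac{\left(\left(-12887 - 8842\right) + 3147\right) + 3979}{P{\left(-63,176 \right)} - 17613} = \frac{\left(\left(-12887 - 8842\right) + 3147\right) + 3979}{38 - 17613} = \frac{\left(-21729 + 3147\right) + 3979}{-17575} = \left(-18582 + 3979\right) \left(- \frac{1}{17575}\right) = \left(-14603\right) \left(- \frac{1}{17575}\right) = \frac{14603}{17575}$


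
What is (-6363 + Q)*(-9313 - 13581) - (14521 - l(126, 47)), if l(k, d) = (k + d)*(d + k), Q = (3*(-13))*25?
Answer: 168011580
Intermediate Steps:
Q = -975 (Q = -39*25 = -975)
l(k, d) = (d + k)² (l(k, d) = (d + k)*(d + k) = (d + k)²)
(-6363 + Q)*(-9313 - 13581) - (14521 - l(126, 47)) = (-6363 - 975)*(-9313 - 13581) - (14521 - (47 + 126)²) = -7338*(-22894) - (14521 - 1*173²) = 167996172 - (14521 - 1*29929) = 167996172 - (14521 - 29929) = 167996172 - 1*(-15408) = 167996172 + 15408 = 168011580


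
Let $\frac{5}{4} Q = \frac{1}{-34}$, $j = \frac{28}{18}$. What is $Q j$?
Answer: $- \frac{28}{765} \approx -0.036601$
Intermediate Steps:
$j = \frac{14}{9}$ ($j = 28 \cdot \frac{1}{18} = \frac{14}{9} \approx 1.5556$)
$Q = - \frac{2}{85}$ ($Q = \frac{4}{5 \left(-34\right)} = \frac{4}{5} \left(- \frac{1}{34}\right) = - \frac{2}{85} \approx -0.023529$)
$Q j = \left(- \frac{2}{85}\right) \frac{14}{9} = - \frac{28}{765}$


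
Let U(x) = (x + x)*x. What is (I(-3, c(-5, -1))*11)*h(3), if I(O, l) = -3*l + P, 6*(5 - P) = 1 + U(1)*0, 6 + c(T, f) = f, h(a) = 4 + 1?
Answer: 8525/6 ≈ 1420.8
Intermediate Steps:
U(x) = 2*x² (U(x) = (2*x)*x = 2*x²)
h(a) = 5
c(T, f) = -6 + f
P = 29/6 (P = 5 - (1 + (2*1²)*0)/6 = 5 - (1 + (2*1)*0)/6 = 5 - (1 + 2*0)/6 = 5 - (1 + 0)/6 = 5 - ⅙*1 = 5 - ⅙ = 29/6 ≈ 4.8333)
I(O, l) = 29/6 - 3*l (I(O, l) = -3*l + 29/6 = 29/6 - 3*l)
(I(-3, c(-5, -1))*11)*h(3) = ((29/6 - 3*(-6 - 1))*11)*5 = ((29/6 - 3*(-7))*11)*5 = ((29/6 + 21)*11)*5 = ((155/6)*11)*5 = (1705/6)*5 = 8525/6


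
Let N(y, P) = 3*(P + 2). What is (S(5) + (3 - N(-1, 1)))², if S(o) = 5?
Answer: 1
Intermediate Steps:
N(y, P) = 6 + 3*P (N(y, P) = 3*(2 + P) = 6 + 3*P)
(S(5) + (3 - N(-1, 1)))² = (5 + (3 - (6 + 3*1)))² = (5 + (3 - (6 + 3)))² = (5 + (3 - 1*9))² = (5 + (3 - 9))² = (5 - 6)² = (-1)² = 1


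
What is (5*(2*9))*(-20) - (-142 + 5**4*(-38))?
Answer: 22092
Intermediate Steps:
(5*(2*9))*(-20) - (-142 + 5**4*(-38)) = (5*18)*(-20) - (-142 + 625*(-38)) = 90*(-20) - (-142 - 23750) = -1800 - 1*(-23892) = -1800 + 23892 = 22092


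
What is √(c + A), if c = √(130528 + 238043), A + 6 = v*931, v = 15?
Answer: √(13959 + √368571) ≈ 120.69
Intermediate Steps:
A = 13959 (A = -6 + 15*931 = -6 + 13965 = 13959)
c = √368571 ≈ 607.10
√(c + A) = √(√368571 + 13959) = √(13959 + √368571)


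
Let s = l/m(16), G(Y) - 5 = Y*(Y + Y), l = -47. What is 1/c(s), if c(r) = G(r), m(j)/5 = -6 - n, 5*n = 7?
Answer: 1369/11263 ≈ 0.12155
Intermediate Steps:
n = 7/5 (n = (⅕)*7 = 7/5 ≈ 1.4000)
m(j) = -37 (m(j) = 5*(-6 - 1*7/5) = 5*(-6 - 7/5) = 5*(-37/5) = -37)
G(Y) = 5 + 2*Y² (G(Y) = 5 + Y*(Y + Y) = 5 + Y*(2*Y) = 5 + 2*Y²)
s = 47/37 (s = -47/(-37) = -47*(-1/37) = 47/37 ≈ 1.2703)
c(r) = 5 + 2*r²
1/c(s) = 1/(5 + 2*(47/37)²) = 1/(5 + 2*(2209/1369)) = 1/(5 + 4418/1369) = 1/(11263/1369) = 1369/11263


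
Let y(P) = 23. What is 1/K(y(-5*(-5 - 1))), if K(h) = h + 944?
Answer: 1/967 ≈ 0.0010341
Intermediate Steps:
K(h) = 944 + h
1/K(y(-5*(-5 - 1))) = 1/(944 + 23) = 1/967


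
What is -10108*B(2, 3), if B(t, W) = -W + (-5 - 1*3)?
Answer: 111188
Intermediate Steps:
B(t, W) = -8 - W (B(t, W) = -W + (-5 - 3) = -W - 8 = -8 - W)
-10108*B(2, 3) = -10108*(-8 - 1*3) = -10108*(-8 - 3) = -10108*(-11) = -1444*(-77) = 111188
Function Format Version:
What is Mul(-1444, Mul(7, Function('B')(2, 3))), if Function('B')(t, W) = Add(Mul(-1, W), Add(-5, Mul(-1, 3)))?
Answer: 111188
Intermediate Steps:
Function('B')(t, W) = Add(-8, Mul(-1, W)) (Function('B')(t, W) = Add(Mul(-1, W), Add(-5, -3)) = Add(Mul(-1, W), -8) = Add(-8, Mul(-1, W)))
Mul(-1444, Mul(7, Function('B')(2, 3))) = Mul(-1444, Mul(7, Add(-8, Mul(-1, 3)))) = Mul(-1444, Mul(7, Add(-8, -3))) = Mul(-1444, Mul(7, -11)) = Mul(-1444, -77) = 111188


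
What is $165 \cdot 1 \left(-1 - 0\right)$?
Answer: $-165$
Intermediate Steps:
$165 \cdot 1 \left(-1 - 0\right) = 165 \cdot 1 \left(-1 + \left(-2 + 2\right)\right) = 165 \cdot 1 \left(-1 + 0\right) = 165 \cdot 1 \left(-1\right) = 165 \left(-1\right) = -165$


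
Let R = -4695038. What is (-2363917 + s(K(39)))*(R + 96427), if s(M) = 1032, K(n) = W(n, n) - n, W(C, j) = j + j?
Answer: 10865988952735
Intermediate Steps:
W(C, j) = 2*j
K(n) = n (K(n) = 2*n - n = n)
(-2363917 + s(K(39)))*(R + 96427) = (-2363917 + 1032)*(-4695038 + 96427) = -2362885*(-4598611) = 10865988952735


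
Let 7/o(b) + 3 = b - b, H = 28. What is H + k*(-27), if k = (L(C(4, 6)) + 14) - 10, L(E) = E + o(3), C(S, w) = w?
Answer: -179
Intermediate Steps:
o(b) = -7/3 (o(b) = 7/(-3 + (b - b)) = 7/(-3 + 0) = 7/(-3) = 7*(-1/3) = -7/3)
L(E) = -7/3 + E (L(E) = E - 7/3 = -7/3 + E)
k = 23/3 (k = ((-7/3 + 6) + 14) - 10 = (11/3 + 14) - 10 = 53/3 - 10 = 23/3 ≈ 7.6667)
H + k*(-27) = 28 + (23/3)*(-27) = 28 - 207 = -179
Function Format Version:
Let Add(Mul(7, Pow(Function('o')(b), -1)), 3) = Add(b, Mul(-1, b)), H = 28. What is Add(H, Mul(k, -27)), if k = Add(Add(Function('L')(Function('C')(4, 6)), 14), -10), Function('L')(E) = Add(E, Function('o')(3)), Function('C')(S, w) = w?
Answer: -179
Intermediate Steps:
Function('o')(b) = Rational(-7, 3) (Function('o')(b) = Mul(7, Pow(Add(-3, Add(b, Mul(-1, b))), -1)) = Mul(7, Pow(Add(-3, 0), -1)) = Mul(7, Pow(-3, -1)) = Mul(7, Rational(-1, 3)) = Rational(-7, 3))
Function('L')(E) = Add(Rational(-7, 3), E) (Function('L')(E) = Add(E, Rational(-7, 3)) = Add(Rational(-7, 3), E))
k = Rational(23, 3) (k = Add(Add(Add(Rational(-7, 3), 6), 14), -10) = Add(Add(Rational(11, 3), 14), -10) = Add(Rational(53, 3), -10) = Rational(23, 3) ≈ 7.6667)
Add(H, Mul(k, -27)) = Add(28, Mul(Rational(23, 3), -27)) = Add(28, -207) = -179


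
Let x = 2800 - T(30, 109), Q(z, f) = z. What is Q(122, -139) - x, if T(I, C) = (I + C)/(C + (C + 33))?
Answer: -672039/251 ≈ -2677.4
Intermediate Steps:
T(I, C) = (C + I)/(33 + 2*C) (T(I, C) = (C + I)/(C + (33 + C)) = (C + I)/(33 + 2*C))
x = 702661/251 (x = 2800 - (109 + 30)/(33 + 2*109) = 2800 - 139/(33 + 218) = 2800 - 139/251 = 702661/251 ≈ 2799.4)
Q(122, -139) - x = 122 - 1*702661/251 = 122 - 702661/251 = -672039/251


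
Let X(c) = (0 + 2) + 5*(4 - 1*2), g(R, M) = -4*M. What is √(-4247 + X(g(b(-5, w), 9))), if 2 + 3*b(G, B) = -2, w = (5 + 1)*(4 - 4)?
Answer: 11*I*√35 ≈ 65.077*I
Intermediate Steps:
w = 0 (w = 6*0 = 0)
b(G, B) = -4/3 (b(G, B) = -⅔ + (⅓)*(-2) = -⅔ - ⅔ = -4/3)
X(c) = 12 (X(c) = 2 + 5*(4 - 2) = 2 + 5*2 = 2 + 10 = 12)
√(-4247 + X(g(b(-5, w), 9))) = √(-4247 + 12) = √(-4235) = 11*I*√35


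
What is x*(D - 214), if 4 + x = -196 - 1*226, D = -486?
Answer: 298200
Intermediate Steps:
x = -426 (x = -4 + (-196 - 1*226) = -4 + (-196 - 226) = -4 - 422 = -426)
x*(D - 214) = -426*(-486 - 214) = -426*(-700) = 298200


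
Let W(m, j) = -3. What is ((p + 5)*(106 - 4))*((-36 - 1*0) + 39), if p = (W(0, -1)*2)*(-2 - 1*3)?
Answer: 10710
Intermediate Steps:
p = 30 (p = (-3*2)*(-2 - 1*3) = -6*(-2 - 3) = -6*(-5) = 30)
((p + 5)*(106 - 4))*((-36 - 1*0) + 39) = ((30 + 5)*(106 - 4))*((-36 - 1*0) + 39) = (35*102)*((-36 + 0) + 39) = 3570*(-36 + 39) = 3570*3 = 10710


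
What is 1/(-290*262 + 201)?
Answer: -1/75779 ≈ -1.3196e-5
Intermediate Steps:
1/(-290*262 + 201) = 1/(-75980 + 201) = 1/(-75779) = -1/75779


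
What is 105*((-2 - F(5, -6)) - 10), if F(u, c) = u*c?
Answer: 1890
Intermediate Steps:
F(u, c) = c*u
105*((-2 - F(5, -6)) - 10) = 105*((-2 - (-6)*5) - 10) = 105*((-2 - 1*(-30)) - 10) = 105*((-2 + 30) - 10) = 105*(28 - 10) = 105*18 = 1890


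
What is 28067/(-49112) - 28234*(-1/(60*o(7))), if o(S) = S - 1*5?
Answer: 172907521/736680 ≈ 234.71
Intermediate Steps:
o(S) = -5 + S (o(S) = S - 5 = -5 + S)
28067/(-49112) - 28234*(-1/(60*o(7))) = 28067/(-49112) - 28234*(-1/(60*(-5 + 7))) = 28067*(-1/49112) - 28234/((2*(-6))*10) = -28067/49112 - 28234/((-12*10)) = -28067/49112 - 28234/(-120) = -28067/49112 - 28234*(-1/120) = -28067/49112 + 14117/60 = 172907521/736680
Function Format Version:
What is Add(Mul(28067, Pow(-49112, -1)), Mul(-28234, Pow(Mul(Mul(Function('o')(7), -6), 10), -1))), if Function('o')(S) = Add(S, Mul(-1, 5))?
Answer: Rational(172907521, 736680) ≈ 234.71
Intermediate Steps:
Function('o')(S) = Add(-5, S) (Function('o')(S) = Add(S, -5) = Add(-5, S))
Add(Mul(28067, Pow(-49112, -1)), Mul(-28234, Pow(Mul(Mul(Function('o')(7), -6), 10), -1))) = Add(Mul(28067, Pow(-49112, -1)), Mul(-28234, Pow(Mul(Mul(Add(-5, 7), -6), 10), -1))) = Add(Mul(28067, Rational(-1, 49112)), Mul(-28234, Pow(Mul(Mul(2, -6), 10), -1))) = Add(Rational(-28067, 49112), Mul(-28234, Pow(Mul(-12, 10), -1))) = Add(Rational(-28067, 49112), Mul(-28234, Pow(-120, -1))) = Add(Rational(-28067, 49112), Mul(-28234, Rational(-1, 120))) = Add(Rational(-28067, 49112), Rational(14117, 60)) = Rational(172907521, 736680)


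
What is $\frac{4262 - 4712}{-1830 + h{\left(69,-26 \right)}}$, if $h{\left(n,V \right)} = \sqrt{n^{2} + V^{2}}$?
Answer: $\frac{823500}{3343463} + \frac{450 \sqrt{5437}}{3343463} \approx 0.25623$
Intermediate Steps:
$h{\left(n,V \right)} = \sqrt{V^{2} + n^{2}}$
$\frac{4262 - 4712}{-1830 + h{\left(69,-26 \right)}} = \frac{4262 - 4712}{-1830 + \sqrt{\left(-26\right)^{2} + 69^{2}}} = - \frac{450}{-1830 + \sqrt{676 + 4761}} = - \frac{450}{-1830 + \sqrt{5437}}$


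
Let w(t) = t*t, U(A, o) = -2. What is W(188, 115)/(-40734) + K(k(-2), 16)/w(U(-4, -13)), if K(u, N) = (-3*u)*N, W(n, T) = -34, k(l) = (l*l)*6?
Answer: -5865679/20367 ≈ -288.00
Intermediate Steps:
k(l) = 6*l² (k(l) = l²*6 = 6*l²)
K(u, N) = -3*N*u
w(t) = t²
W(188, 115)/(-40734) + K(k(-2), 16)/w(U(-4, -13)) = -34/(-40734) + (-3*16*6*(-2)²)/((-2)²) = -34*(-1/40734) - 3*16*6*4/4 = 17/20367 - 3*16*24*(¼) = 17/20367 - 1152*¼ = 17/20367 - 288 = -5865679/20367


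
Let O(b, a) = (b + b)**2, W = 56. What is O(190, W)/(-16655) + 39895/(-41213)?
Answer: -1323121685/137280503 ≈ -9.6381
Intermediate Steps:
O(b, a) = 4*b**2 (O(b, a) = (2*b)**2 = 4*b**2)
O(190, W)/(-16655) + 39895/(-41213) = (4*190**2)/(-16655) + 39895/(-41213) = (4*36100)*(-1/16655) + 39895*(-1/41213) = 144400*(-1/16655) - 39895/41213 = -28880/3331 - 39895/41213 = -1323121685/137280503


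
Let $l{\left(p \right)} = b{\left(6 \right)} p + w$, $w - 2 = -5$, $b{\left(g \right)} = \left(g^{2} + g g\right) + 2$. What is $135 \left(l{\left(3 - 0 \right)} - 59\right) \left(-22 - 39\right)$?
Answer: $-1317600$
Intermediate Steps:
$b{\left(g \right)} = 2 + 2 g^{2}$ ($b{\left(g \right)} = \left(g^{2} + g^{2}\right) + 2 = 2 g^{2} + 2 = 2 + 2 g^{2}$)
$w = -3$ ($w = 2 - 5 = -3$)
$l{\left(p \right)} = -3 + 74 p$ ($l{\left(p \right)} = \left(2 + 2 \cdot 6^{2}\right) p - 3 = \left(2 + 2 \cdot 36\right) p - 3 = \left(2 + 72\right) p - 3 = 74 p - 3 = -3 + 74 p$)
$135 \left(l{\left(3 - 0 \right)} - 59\right) \left(-22 - 39\right) = 135 \left(\left(-3 + 74 \left(3 - 0\right)\right) - 59\right) \left(-22 - 39\right) = 135 \left(\left(-3 + 74 \left(3 + 0\right)\right) - 59\right) \left(-61\right) = 135 \left(\left(-3 + 74 \cdot 3\right) - 59\right) \left(-61\right) = 135 \left(\left(-3 + 222\right) - 59\right) \left(-61\right) = 135 \left(219 - 59\right) \left(-61\right) = 135 \cdot 160 \left(-61\right) = 135 \left(-9760\right) = -1317600$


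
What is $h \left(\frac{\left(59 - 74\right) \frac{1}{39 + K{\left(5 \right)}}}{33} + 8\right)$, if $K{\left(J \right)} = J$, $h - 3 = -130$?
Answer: $- \frac{491109}{484} \approx -1014.7$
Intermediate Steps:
$h = -127$ ($h = 3 - 130 = -127$)
$h \left(\frac{\left(59 - 74\right) \frac{1}{39 + K{\left(5 \right)}}}{33} + 8\right) = - 127 \left(\frac{\left(59 - 74\right) \frac{1}{39 + 5}}{33} + 8\right) = - 127 \left(- \frac{15}{44} \cdot \frac{1}{33} + 8\right) = - 127 \left(\left(-15\right) \frac{1}{44} \cdot \frac{1}{33} + 8\right) = - 127 \left(\left(- \frac{15}{44}\right) \frac{1}{33} + 8\right) = - 127 \left(- \frac{5}{484} + 8\right) = \left(-127\right) \frac{3867}{484} = - \frac{491109}{484}$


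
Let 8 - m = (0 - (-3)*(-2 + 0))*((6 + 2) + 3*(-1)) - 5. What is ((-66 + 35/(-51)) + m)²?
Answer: 1459264/2601 ≈ 561.04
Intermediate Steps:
m = 43 (m = 8 - ((0 - (-3)*(-2 + 0))*((6 + 2) + 3*(-1)) - 5) = 8 - ((0 - (-3)*(-2))*(8 - 3) - 5) = 8 - ((0 - 1*6)*5 - 5) = 8 - ((0 - 6)*5 - 5) = 8 - (-6*5 - 5) = 8 - (-30 - 5) = 8 - 1*(-35) = 8 + 35 = 43)
((-66 + 35/(-51)) + m)² = ((-66 + 35/(-51)) + 43)² = ((-66 + 35*(-1/51)) + 43)² = ((-66 - 35/51) + 43)² = (-3401/51 + 43)² = (-1208/51)² = 1459264/2601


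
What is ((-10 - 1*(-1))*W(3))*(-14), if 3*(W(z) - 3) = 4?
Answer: 546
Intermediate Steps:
W(z) = 13/3 (W(z) = 3 + (1/3)*4 = 3 + 4/3 = 13/3)
((-10 - 1*(-1))*W(3))*(-14) = ((-10 - 1*(-1))*(13/3))*(-14) = ((-10 + 1)*(13/3))*(-14) = -9*13/3*(-14) = -39*(-14) = 546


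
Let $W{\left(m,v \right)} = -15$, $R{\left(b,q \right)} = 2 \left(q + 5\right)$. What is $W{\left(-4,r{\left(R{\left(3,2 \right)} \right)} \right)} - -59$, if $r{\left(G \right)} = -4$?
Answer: $44$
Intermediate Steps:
$R{\left(b,q \right)} = 10 + 2 q$ ($R{\left(b,q \right)} = 2 \left(5 + q\right) = 10 + 2 q$)
$W{\left(-4,r{\left(R{\left(3,2 \right)} \right)} \right)} - -59 = -15 - -59 = -15 + 59 = 44$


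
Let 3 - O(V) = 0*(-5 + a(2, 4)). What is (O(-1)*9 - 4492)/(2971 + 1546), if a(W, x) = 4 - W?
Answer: -4465/4517 ≈ -0.98849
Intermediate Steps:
O(V) = 3 (O(V) = 3 - 0*(-5 + (4 - 1*2)) = 3 - 0*(-5 + (4 - 2)) = 3 - 0*(-5 + 2) = 3 - 0*(-3) = 3 - 1*0 = 3 + 0 = 3)
(O(-1)*9 - 4492)/(2971 + 1546) = (3*9 - 4492)/(2971 + 1546) = (27 - 4492)/4517 = -4465*1/4517 = -4465/4517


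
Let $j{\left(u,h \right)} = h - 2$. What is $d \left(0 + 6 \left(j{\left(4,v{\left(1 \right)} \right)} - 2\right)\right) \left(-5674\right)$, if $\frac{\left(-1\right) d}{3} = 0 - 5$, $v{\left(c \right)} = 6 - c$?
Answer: $-510660$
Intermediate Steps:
$j{\left(u,h \right)} = -2 + h$ ($j{\left(u,h \right)} = h - 2 = -2 + h$)
$d = 15$ ($d = - 3 \left(0 - 5\right) = \left(-3\right) \left(-5\right) = 15$)
$d \left(0 + 6 \left(j{\left(4,v{\left(1 \right)} \right)} - 2\right)\right) \left(-5674\right) = 15 \left(0 + 6 \left(\left(-2 + \left(6 - 1\right)\right) - 2\right)\right) \left(-5674\right) = 15 \left(0 + 6 \left(\left(-2 + 5\right) - 2\right)\right) \left(-5674\right) = 15 \left(0 + 6 \left(3 - 2\right)\right) \left(-5674\right) = 15 \left(0 + 6 \cdot 1\right) \left(-5674\right) = 15 \left(0 + 6\right) \left(-5674\right) = 15 \cdot 6 \left(-5674\right) = 90 \left(-5674\right) = -510660$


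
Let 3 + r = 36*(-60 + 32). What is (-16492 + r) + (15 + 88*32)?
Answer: -14672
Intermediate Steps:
r = -1011 (r = -3 + 36*(-60 + 32) = -3 + 36*(-28) = -3 - 1008 = -1011)
(-16492 + r) + (15 + 88*32) = (-16492 - 1011) + (15 + 88*32) = -17503 + (15 + 2816) = -17503 + 2831 = -14672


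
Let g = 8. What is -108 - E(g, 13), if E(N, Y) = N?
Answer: -116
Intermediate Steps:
-108 - E(g, 13) = -108 - 1*8 = -108 - 8 = -116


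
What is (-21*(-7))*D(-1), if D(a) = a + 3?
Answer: 294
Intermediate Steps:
D(a) = 3 + a
(-21*(-7))*D(-1) = (-21*(-7))*(3 - 1) = 147*2 = 294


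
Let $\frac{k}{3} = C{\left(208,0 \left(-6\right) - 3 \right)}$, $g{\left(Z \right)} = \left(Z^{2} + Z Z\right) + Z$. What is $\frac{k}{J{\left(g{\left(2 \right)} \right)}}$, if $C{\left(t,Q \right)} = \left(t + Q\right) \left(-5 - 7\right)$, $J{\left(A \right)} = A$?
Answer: $-738$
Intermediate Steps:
$g{\left(Z \right)} = Z + 2 Z^{2}$ ($g{\left(Z \right)} = \left(Z^{2} + Z^{2}\right) + Z = 2 Z^{2} + Z = Z + 2 Z^{2}$)
$C{\left(t,Q \right)} = - 12 Q - 12 t$ ($C{\left(t,Q \right)} = \left(Q + t\right) \left(-12\right) = - 12 Q - 12 t$)
$k = -7380$ ($k = 3 \left(- 12 \left(0 \left(-6\right) - 3\right) - 2496\right) = 3 \left(- 12 \left(0 - 3\right) - 2496\right) = 3 \left(\left(-12\right) \left(-3\right) - 2496\right) = 3 \left(36 - 2496\right) = 3 \left(-2460\right) = -7380$)
$\frac{k}{J{\left(g{\left(2 \right)} \right)}} = - \frac{7380}{2 \left(1 + 2 \cdot 2\right)} = - \frac{7380}{2 \left(1 + 4\right)} = - \frac{7380}{2 \cdot 5} = - \frac{7380}{10} = \left(-7380\right) \frac{1}{10} = -738$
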